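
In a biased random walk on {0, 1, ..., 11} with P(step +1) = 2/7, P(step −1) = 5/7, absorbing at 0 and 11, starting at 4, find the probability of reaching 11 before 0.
P(hit 11 before 0) = (1 − (5/2)^4) / (1 − (5/2)^11) = 25984/16275359

Let u_k denote P(reach 11 before 0 | start at k). Boundary: u_0 = 0, u_11 = 1. Recurrence: u_k = 2/7·u_{k+1} + 5/7·u_{k-1} for 1 ≤ k ≤ 10. Try u_k = A + B·r^k with r = q/p = (5/7)/(2/7) = 5/2. Substitution satisfies the recurrence; boundary conditions give:
  u_k = (1 − r^k) / (1 − r^N) = (1 − (5/2)^4) / (1 − (5/2)^11) = 25984/16275359.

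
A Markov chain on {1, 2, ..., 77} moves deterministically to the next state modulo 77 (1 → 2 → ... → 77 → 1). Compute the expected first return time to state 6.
E[T_6 | X_0 = 6] = 77

The chain cycles deterministically, so starting at state 6 it returns in exactly 77 steps. Equivalently, the stationary distribution is uniform π_j = 1/77 for every state j, so by Kac's formula E[T_6] = 1/π_6 = 77.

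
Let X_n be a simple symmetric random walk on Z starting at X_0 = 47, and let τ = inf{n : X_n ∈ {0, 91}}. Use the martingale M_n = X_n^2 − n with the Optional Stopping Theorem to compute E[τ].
E[τ] = 2068

M_n = X_n^2 − n is a martingale (since E[X_{n+1}^2 | F_n] = X_n^2 + 1). By OST (τ has finite mean in a bounded region), E[M_τ] = E[M_0] = X_0^2 − 0 = 47^2 = 2209. Also E[M_τ] = E[X_τ^2] − E[τ]. The walk exits at 0 or 91, with P(hit 91 first) = 47/91, so E[X_τ^2] = 91^2 · 47/91 + 0 = 4277. Thus E[τ] = E[X_τ^2] − E[M_τ] = 4277 − 2209 = 2068 = 47(91 − 47) = 2068.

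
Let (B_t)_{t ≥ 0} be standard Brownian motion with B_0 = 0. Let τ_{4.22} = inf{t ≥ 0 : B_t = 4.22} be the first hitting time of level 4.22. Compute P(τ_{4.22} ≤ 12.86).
P(τ_{4.22} ≤ 12.86) = 2(1 − Φ(4.22/√12.86)) = 2(1 − Φ(1.1768)) ≈ 0.2393

By the reflection principle for standard BM, P(τ_b ≤ t) = 2 · P(B_t ≥ b). Since B_t ~ N(0, t), P(B_t ≥ 4.22) = 1 − Φ(4.22/√t) = 1 − Φ(4.22/√12.86) = 1 − Φ(1.1768) ≈ 0.11964. Doubling: P(τ_{4.22} ≤ 12.86) ≈ 2 · 0.11964 = 0.23928 ≈ 0.2393.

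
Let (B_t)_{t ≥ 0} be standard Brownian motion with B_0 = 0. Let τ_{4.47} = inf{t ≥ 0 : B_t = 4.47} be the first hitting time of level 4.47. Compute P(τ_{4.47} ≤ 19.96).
P(τ_{4.47} ≤ 19.96) = 2(1 − Φ(4.47/√19.96)) = 2(1 − Φ(1.0005)) ≈ 0.3171

By the reflection principle for standard BM, P(τ_b ≤ t) = 2 · P(B_t ≥ b). Since B_t ~ N(0, t), P(B_t ≥ 4.47) = 1 − Φ(4.47/√t) = 1 − Φ(4.47/√19.96) = 1 − Φ(1.0005) ≈ 0.15853. Doubling: P(τ_{4.47} ≤ 19.96) ≈ 2 · 0.15853 = 0.31706 ≈ 0.3171.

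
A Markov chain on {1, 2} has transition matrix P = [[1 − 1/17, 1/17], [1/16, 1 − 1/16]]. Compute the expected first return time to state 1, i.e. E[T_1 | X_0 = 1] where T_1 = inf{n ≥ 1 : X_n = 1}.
E[T_1 | X_0 = 1] = 1/π_1 = 33/17

For an irreducible recurrent Markov chain with stationary distribution π, E[T_i | X_0 = i] = 1/π_i (Kac's formula). Here π_1 = (1/16)/(1/17 + 1/16) = (1/16)/(33/272) = 17/33, so E[T_1 | X_0 = 1] = 1/π_1 = (1/17 + 1/16)/(1/16) = (33/272)/(1/16) = 33/17.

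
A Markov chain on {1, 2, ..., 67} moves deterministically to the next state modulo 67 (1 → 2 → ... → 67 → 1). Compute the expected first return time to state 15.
E[T_15 | X_0 = 15] = 67

The chain cycles deterministically, so starting at state 15 it returns in exactly 67 steps. Equivalently, the stationary distribution is uniform π_j = 1/67 for every state j, so by Kac's formula E[T_15] = 1/π_15 = 67.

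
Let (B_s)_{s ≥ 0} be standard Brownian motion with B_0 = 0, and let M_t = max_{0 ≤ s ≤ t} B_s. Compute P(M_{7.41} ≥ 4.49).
P(M_{7.41} ≥ 4.49) = 2·P(B_{7.41} ≥ 4.49) = 2(1 − Φ(4.49/√7.41)) ≈ 0.0991

By the reflection principle for Brownian motion, P(M_t ≥ a) = 2 · P(B_t ≥ a) for a ≥ 0. Since B_t ~ N(0, t), P(B_t ≥ 4.49) = 1 − Φ(4.49/√t) = 1 − Φ(4.49/√7.41) = 1 − Φ(1.6494). So
  P(M_{7.41} ≥ 4.49) = 2(1 − Φ(1.6494)) ≈ 0.0991.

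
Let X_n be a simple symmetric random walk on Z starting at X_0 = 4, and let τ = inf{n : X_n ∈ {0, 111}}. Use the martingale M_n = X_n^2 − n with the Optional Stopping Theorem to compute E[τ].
E[τ] = 428

M_n = X_n^2 − n is a martingale (since E[X_{n+1}^2 | F_n] = X_n^2 + 1). By OST (τ has finite mean in a bounded region), E[M_τ] = E[M_0] = X_0^2 − 0 = 4^2 = 16. Also E[M_τ] = E[X_τ^2] − E[τ]. The walk exits at 0 or 111, with P(hit 111 first) = 4/111, so E[X_τ^2] = 111^2 · 4/111 + 0 = 444. Thus E[τ] = E[X_τ^2] − E[M_τ] = 444 − 16 = 428 = 4(111 − 4) = 428.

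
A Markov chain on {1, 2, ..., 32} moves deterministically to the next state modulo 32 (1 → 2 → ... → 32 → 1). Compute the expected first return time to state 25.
E[T_25 | X_0 = 25] = 32

The chain cycles deterministically, so starting at state 25 it returns in exactly 32 steps. Equivalently, the stationary distribution is uniform π_j = 1/32 for every state j, so by Kac's formula E[T_25] = 1/π_25 = 32.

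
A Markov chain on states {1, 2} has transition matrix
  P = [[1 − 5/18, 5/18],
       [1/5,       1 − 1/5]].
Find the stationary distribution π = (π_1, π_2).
π_1 = 18/43, π_2 = 25/43

Solve πP = π with π_1 + π_2 = 1. From πP = π: π_1 · (1 − 5/18) + π_2 · 1/5 = π_1 ⇒ π_2 · 1/5 = π_1 · 5/18 ⇒ π_2/π_1 = (5/18)/(1/5) = 25/18. Together with π_1 + π_2 = 1:
  π_1 = (1/5)/(5/18 + 1/5) = (1/5)/(43/90) = 18/43,
  π_2 = (5/18)/(5/18 + 1/5) = (5/18)/(43/90) = 25/43.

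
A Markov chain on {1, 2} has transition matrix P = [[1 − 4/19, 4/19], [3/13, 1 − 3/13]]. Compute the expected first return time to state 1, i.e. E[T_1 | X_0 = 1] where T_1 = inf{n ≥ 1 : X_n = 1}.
E[T_1 | X_0 = 1] = 1/π_1 = 109/57

For an irreducible recurrent Markov chain with stationary distribution π, E[T_i | X_0 = i] = 1/π_i (Kac's formula). Here π_1 = (3/13)/(4/19 + 3/13) = (3/13)/(109/247) = 57/109, so E[T_1 | X_0 = 1] = 1/π_1 = (4/19 + 3/13)/(3/13) = (109/247)/(3/13) = 109/57.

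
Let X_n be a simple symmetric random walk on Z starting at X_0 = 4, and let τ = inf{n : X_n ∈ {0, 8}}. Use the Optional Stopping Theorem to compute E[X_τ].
E[X_τ] = 4

X_n is a martingale and τ is a bounded-mean stopping time (indeed τ is finite a.s. with bounded expectation since the walk is in a bounded region). By the OST, E[X_τ] = E[X_0] = 4. Equivalently: E[X_τ] = 8 · P(hit 8 first) + 0 · P(hit 0 first) = 8 · (4/8) = 4.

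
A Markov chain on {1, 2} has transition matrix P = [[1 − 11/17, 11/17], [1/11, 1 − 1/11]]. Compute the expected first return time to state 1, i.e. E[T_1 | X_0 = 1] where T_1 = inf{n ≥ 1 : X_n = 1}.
E[T_1 | X_0 = 1] = 1/π_1 = 138/17

For an irreducible recurrent Markov chain with stationary distribution π, E[T_i | X_0 = i] = 1/π_i (Kac's formula). Here π_1 = (1/11)/(11/17 + 1/11) = (1/11)/(138/187) = 17/138, so E[T_1 | X_0 = 1] = 1/π_1 = (11/17 + 1/11)/(1/11) = (138/187)/(1/11) = 138/17.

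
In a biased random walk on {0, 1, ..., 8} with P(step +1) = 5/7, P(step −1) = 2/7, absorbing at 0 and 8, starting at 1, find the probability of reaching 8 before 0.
P(hit 8 before 0) = (1 − (2/5)^1) / (1 − (2/5)^8) = 78125/130123

Let u_k denote P(reach 8 before 0 | start at k). Boundary: u_0 = 0, u_8 = 1. Recurrence: u_k = 5/7·u_{k+1} + 2/7·u_{k-1} for 1 ≤ k ≤ 7. Try u_k = A + B·r^k with r = q/p = (2/7)/(5/7) = 2/5. Substitution satisfies the recurrence; boundary conditions give:
  u_k = (1 − r^k) / (1 − r^N) = (1 − (2/5)^1) / (1 − (2/5)^8) = 78125/130123.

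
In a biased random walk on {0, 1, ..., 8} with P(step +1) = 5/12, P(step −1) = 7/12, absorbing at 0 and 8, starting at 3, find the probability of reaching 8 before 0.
P(hit 8 before 0) = (1 − (7/5)^3) / (1 − (7/5)^8) = 340625/2687088

Let u_k denote P(reach 8 before 0 | start at k). Boundary: u_0 = 0, u_8 = 1. Recurrence: u_k = 5/12·u_{k+1} + 7/12·u_{k-1} for 1 ≤ k ≤ 7. Try u_k = A + B·r^k with r = q/p = (7/12)/(5/12) = 7/5. Substitution satisfies the recurrence; boundary conditions give:
  u_k = (1 − r^k) / (1 − r^N) = (1 − (7/5)^3) / (1 − (7/5)^8) = 340625/2687088.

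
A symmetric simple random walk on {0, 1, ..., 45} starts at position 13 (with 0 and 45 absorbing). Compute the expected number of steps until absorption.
E[τ | X_0 = 13] = 416

Let v_k = E[τ | X_0 = k]. Boundary: v_0 = v_45 = 0. Recurrence: v_k = 1 + (v_{k-1} + v_{k+1})/2 for 1 ≤ k ≤ 44. The particular solution to v_k − (v_{k-1} + v_{k+1})/2 = 1 is v_k = −k^2. Adding homogeneous solution A + B k and matching boundaries gives v_k = k (45 − k). Substituting k = 13: v_13 = 13 · 32 = 416.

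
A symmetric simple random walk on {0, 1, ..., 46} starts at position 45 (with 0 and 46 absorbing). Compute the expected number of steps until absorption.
E[τ | X_0 = 45] = 45

Let v_k = E[τ | X_0 = k]. Boundary: v_0 = v_46 = 0. Recurrence: v_k = 1 + (v_{k-1} + v_{k+1})/2 for 1 ≤ k ≤ 45. The particular solution to v_k − (v_{k-1} + v_{k+1})/2 = 1 is v_k = −k^2. Adding homogeneous solution A + B k and matching boundaries gives v_k = k (46 − k). Substituting k = 45: v_45 = 45 · 1 = 45.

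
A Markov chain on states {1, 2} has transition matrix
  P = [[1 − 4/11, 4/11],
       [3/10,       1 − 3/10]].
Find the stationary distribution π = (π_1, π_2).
π_1 = 33/73, π_2 = 40/73

Solve πP = π with π_1 + π_2 = 1. From πP = π: π_1 · (1 − 4/11) + π_2 · 3/10 = π_1 ⇒ π_2 · 3/10 = π_1 · 4/11 ⇒ π_2/π_1 = (4/11)/(3/10) = 40/33. Together with π_1 + π_2 = 1:
  π_1 = (3/10)/(4/11 + 3/10) = (3/10)/(73/110) = 33/73,
  π_2 = (4/11)/(4/11 + 3/10) = (4/11)/(73/110) = 40/73.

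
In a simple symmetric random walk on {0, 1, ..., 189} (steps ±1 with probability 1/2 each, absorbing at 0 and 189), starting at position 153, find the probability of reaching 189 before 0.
P(hit 189 before 0) = 153/189 = 17/21

Let u_k = P(hit 189 before 0 | start at k). Then u_0 = 0, u_189 = 1, and u_k = u_{k-1}/2 + u_{k+1}/2 for 1 ≤ k ≤ 188. This harmonic recurrence is solved by u_k = k/189, giving u_153 = 153/189 = 17/21.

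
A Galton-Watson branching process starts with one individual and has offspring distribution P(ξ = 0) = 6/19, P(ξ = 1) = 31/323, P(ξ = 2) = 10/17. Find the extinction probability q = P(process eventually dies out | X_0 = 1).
q = 51/95

The pgf is f(s) = 6/19 + 31/323·s + 10/17·s². The extinction probability q is the smallest fixed point of f in [0, 1]. Setting s = f(s):
  10/17·s² + (31/323 − 1)·s + 6/19 = 0
  10/17·s² − (6/19 + 10/17)·s + 6/19 = 0
which factors as (s − 1)·(10/17·s − 6/19) = 0, giving roots s = 1 and s = (6/19)/(10/17) = 51/95.
Mean offspring μ = 31/323 + 2·10/17 = 411/323 > 1 (supercritical), so q < 1. The extinction probability is the smaller root: q = (6/19)/(10/17) = 51/95.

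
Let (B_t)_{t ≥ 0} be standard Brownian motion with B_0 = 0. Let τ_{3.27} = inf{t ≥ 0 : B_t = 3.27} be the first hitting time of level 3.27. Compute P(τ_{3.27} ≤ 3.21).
P(τ_{3.27} ≤ 3.21) = 2(1 − Φ(3.27/√3.21)) = 2(1 − Φ(1.8251)) ≈ 0.0680

By the reflection principle for standard BM, P(τ_b ≤ t) = 2 · P(B_t ≥ b). Since B_t ~ N(0, t), P(B_t ≥ 3.27) = 1 − Φ(3.27/√t) = 1 − Φ(3.27/√3.21) = 1 − Φ(1.8251) ≈ 0.03399. Doubling: P(τ_{3.27} ≤ 3.21) ≈ 2 · 0.03399 = 0.06798 ≈ 0.0680.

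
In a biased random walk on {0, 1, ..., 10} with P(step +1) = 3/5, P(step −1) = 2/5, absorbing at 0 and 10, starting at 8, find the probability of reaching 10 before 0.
P(hit 10 before 0) = (1 − (2/3)^8) / (1 − (2/3)^10) = 11349/11605

Let u_k denote P(reach 10 before 0 | start at k). Boundary: u_0 = 0, u_10 = 1. Recurrence: u_k = 3/5·u_{k+1} + 2/5·u_{k-1} for 1 ≤ k ≤ 9. Try u_k = A + B·r^k with r = q/p = (2/5)/(3/5) = 2/3. Substitution satisfies the recurrence; boundary conditions give:
  u_k = (1 − r^k) / (1 − r^N) = (1 − (2/3)^8) / (1 − (2/3)^10) = 11349/11605.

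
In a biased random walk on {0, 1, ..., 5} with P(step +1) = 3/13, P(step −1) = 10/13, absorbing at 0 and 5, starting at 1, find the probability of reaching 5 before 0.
P(hit 5 before 0) = (1 − (10/3)^1) / (1 − (10/3)^5) = 81/14251

Let u_k denote P(reach 5 before 0 | start at k). Boundary: u_0 = 0, u_5 = 1. Recurrence: u_k = 3/13·u_{k+1} + 10/13·u_{k-1} for 1 ≤ k ≤ 4. Try u_k = A + B·r^k with r = q/p = (10/13)/(3/13) = 10/3. Substitution satisfies the recurrence; boundary conditions give:
  u_k = (1 − r^k) / (1 − r^N) = (1 − (10/3)^1) / (1 − (10/3)^5) = 81/14251.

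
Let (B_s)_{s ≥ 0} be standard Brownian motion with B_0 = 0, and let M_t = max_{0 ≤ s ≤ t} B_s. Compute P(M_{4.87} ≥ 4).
P(M_{4.87} ≥ 4) = 2·P(B_{4.87} ≥ 4) = 2(1 − Φ(4/√4.87)) ≈ 0.0699

By the reflection principle for Brownian motion, P(M_t ≥ a) = 2 · P(B_t ≥ a) for a ≥ 0. Since B_t ~ N(0, t), P(B_t ≥ 4) = 1 − Φ(4/√t) = 1 − Φ(4/√4.87) = 1 − Φ(1.8126). So
  P(M_{4.87} ≥ 4) = 2(1 − Φ(1.8126)) ≈ 0.0699.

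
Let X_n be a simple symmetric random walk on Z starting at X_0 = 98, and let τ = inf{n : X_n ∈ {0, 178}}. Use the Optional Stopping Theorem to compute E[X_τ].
E[X_τ] = 98

X_n is a martingale and τ is a bounded-mean stopping time (indeed τ is finite a.s. with bounded expectation since the walk is in a bounded region). By the OST, E[X_τ] = E[X_0] = 98. Equivalently: E[X_τ] = 178 · P(hit 178 first) + 0 · P(hit 0 first) = 178 · (98/178) = 98.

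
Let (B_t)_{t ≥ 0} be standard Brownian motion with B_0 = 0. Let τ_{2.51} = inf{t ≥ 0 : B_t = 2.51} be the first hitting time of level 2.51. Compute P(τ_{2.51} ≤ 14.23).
P(τ_{2.51} ≤ 14.23) = 2(1 − Φ(2.51/√14.23)) = 2(1 − Φ(0.6654)) ≈ 0.5058

By the reflection principle for standard BM, P(τ_b ≤ t) = 2 · P(B_t ≥ b). Since B_t ~ N(0, t), P(B_t ≥ 2.51) = 1 − Φ(2.51/√t) = 1 − Φ(2.51/√14.23) = 1 − Φ(0.6654) ≈ 0.25290. Doubling: P(τ_{2.51} ≤ 14.23) ≈ 2 · 0.25290 = 0.50580 ≈ 0.5058.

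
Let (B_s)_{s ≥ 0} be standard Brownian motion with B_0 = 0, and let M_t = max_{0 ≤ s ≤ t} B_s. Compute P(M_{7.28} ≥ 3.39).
P(M_{7.28} ≥ 3.39) = 2·P(B_{7.28} ≥ 3.39) = 2(1 − Φ(3.39/√7.28)) ≈ 0.2090

By the reflection principle for Brownian motion, P(M_t ≥ a) = 2 · P(B_t ≥ a) for a ≥ 0. Since B_t ~ N(0, t), P(B_t ≥ 3.39) = 1 − Φ(3.39/√t) = 1 − Φ(3.39/√7.28) = 1 − Φ(1.2564). So
  P(M_{7.28} ≥ 3.39) = 2(1 − Φ(1.2564)) ≈ 0.2090.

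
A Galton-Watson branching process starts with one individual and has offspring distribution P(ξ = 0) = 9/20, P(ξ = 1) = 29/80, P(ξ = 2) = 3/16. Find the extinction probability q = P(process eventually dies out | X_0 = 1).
q = 1

Mean offspring μ = 0·9/20 + 1·29/80 + 2·3/16 = 59/80 ≤ 1. For μ ≤ 1 with offspring not concentrated at 1, the Galton-Watson process goes extinct almost surely, so q = 1.
(Algebraic check: The pgf is f(s) = 9/20 + 29/80·s + 3/16·s². The extinction probability q is the smallest fixed point of f in [0, 1]. Setting s = f(s):
  3/16·s² + (29/80 − 1)·s + 9/20 = 0
  3/16·s² − (9/20 + 3/16)·s + 9/20 = 0
which factors as (s − 1)·(3/16·s − 9/20) = 0, giving roots s = 1 and s = (9/20)/(3/16) = 12/5. Since 12/5 ≥ 1, the smallest root in [0, 1] is s = 1.)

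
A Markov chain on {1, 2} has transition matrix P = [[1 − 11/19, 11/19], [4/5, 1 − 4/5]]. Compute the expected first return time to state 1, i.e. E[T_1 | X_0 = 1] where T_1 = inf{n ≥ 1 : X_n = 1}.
E[T_1 | X_0 = 1] = 1/π_1 = 131/76

For an irreducible recurrent Markov chain with stationary distribution π, E[T_i | X_0 = i] = 1/π_i (Kac's formula). Here π_1 = (4/5)/(11/19 + 4/5) = (4/5)/(131/95) = 76/131, so E[T_1 | X_0 = 1] = 1/π_1 = (11/19 + 4/5)/(4/5) = (131/95)/(4/5) = 131/76.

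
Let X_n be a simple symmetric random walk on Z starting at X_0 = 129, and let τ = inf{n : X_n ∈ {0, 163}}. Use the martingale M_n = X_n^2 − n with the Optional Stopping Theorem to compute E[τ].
E[τ] = 4386

M_n = X_n^2 − n is a martingale (since E[X_{n+1}^2 | F_n] = X_n^2 + 1). By OST (τ has finite mean in a bounded region), E[M_τ] = E[M_0] = X_0^2 − 0 = 129^2 = 16641. Also E[M_τ] = E[X_τ^2] − E[τ]. The walk exits at 0 or 163, with P(hit 163 first) = 129/163, so E[X_τ^2] = 163^2 · 129/163 + 0 = 21027. Thus E[τ] = E[X_τ^2] − E[M_τ] = 21027 − 16641 = 4386 = 129(163 − 129) = 4386.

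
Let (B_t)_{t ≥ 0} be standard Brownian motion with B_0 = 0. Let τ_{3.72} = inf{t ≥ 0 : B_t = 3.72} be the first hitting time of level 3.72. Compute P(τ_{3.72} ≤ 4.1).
P(τ_{3.72} ≤ 4.1) = 2(1 − Φ(3.72/√4.1)) = 2(1 − Φ(1.8372)) ≈ 0.0662

By the reflection principle for standard BM, P(τ_b ≤ t) = 2 · P(B_t ≥ b). Since B_t ~ N(0, t), P(B_t ≥ 3.72) = 1 − Φ(3.72/√t) = 1 − Φ(3.72/√4.1) = 1 − Φ(1.8372) ≈ 0.03309. Doubling: P(τ_{3.72} ≤ 4.1) ≈ 2 · 0.03309 = 0.06618 ≈ 0.0662.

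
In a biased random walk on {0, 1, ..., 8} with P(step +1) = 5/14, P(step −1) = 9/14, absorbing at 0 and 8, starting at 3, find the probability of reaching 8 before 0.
P(hit 8 before 0) = (1 − (9/5)^3) / (1 − (9/5)^8) = 471875/10664024

Let u_k denote P(reach 8 before 0 | start at k). Boundary: u_0 = 0, u_8 = 1. Recurrence: u_k = 5/14·u_{k+1} + 9/14·u_{k-1} for 1 ≤ k ≤ 7. Try u_k = A + B·r^k with r = q/p = (9/14)/(5/14) = 9/5. Substitution satisfies the recurrence; boundary conditions give:
  u_k = (1 − r^k) / (1 − r^N) = (1 − (9/5)^3) / (1 − (9/5)^8) = 471875/10664024.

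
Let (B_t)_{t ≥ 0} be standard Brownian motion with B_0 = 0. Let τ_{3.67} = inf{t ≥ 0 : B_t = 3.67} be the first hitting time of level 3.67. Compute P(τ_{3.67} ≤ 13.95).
P(τ_{3.67} ≤ 13.95) = 2(1 − Φ(3.67/√13.95)) = 2(1 − Φ(0.9826)) ≈ 0.3258

By the reflection principle for standard BM, P(τ_b ≤ t) = 2 · P(B_t ≥ b). Since B_t ~ N(0, t), P(B_t ≥ 3.67) = 1 − Φ(3.67/√t) = 1 − Φ(3.67/√13.95) = 1 − Φ(0.9826) ≈ 0.16290. Doubling: P(τ_{3.67} ≤ 13.95) ≈ 2 · 0.16290 = 0.32580 ≈ 0.3258.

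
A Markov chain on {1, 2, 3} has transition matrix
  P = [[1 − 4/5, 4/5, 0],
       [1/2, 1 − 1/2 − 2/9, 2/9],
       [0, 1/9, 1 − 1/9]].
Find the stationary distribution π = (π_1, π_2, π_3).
π = (5/29, 8/29, 16/29)

This is a birth-death chain on three states, which satisfies detailed balance: π_1 · P_{12} = π_2 · P_{21} and π_2 · P_{23} = π_3 · P_{32}.
From π_1 · 4/5 = π_2 · 1/2: π_2/π_1 = (4/5)/(1/2) = 8/5.
From π_2 · 2/9 = π_3 · 1/9: π_3/π_2 = (2/9)/(1/9) = 2.
Take π_1 proportional to 1; then unnormalized π = (1, 8/5, 16/5). Normalize by dividing by the sum 29/5:
  π = (5/29, 8/29, 16/29).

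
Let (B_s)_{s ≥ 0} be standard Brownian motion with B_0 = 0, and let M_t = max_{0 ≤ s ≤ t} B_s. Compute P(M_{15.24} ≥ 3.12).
P(M_{15.24} ≥ 3.12) = 2·P(B_{15.24} ≥ 3.12) = 2(1 − Φ(3.12/√15.24)) ≈ 0.4242

By the reflection principle for Brownian motion, P(M_t ≥ a) = 2 · P(B_t ≥ a) for a ≥ 0. Since B_t ~ N(0, t), P(B_t ≥ 3.12) = 1 − Φ(3.12/√t) = 1 − Φ(3.12/√15.24) = 1 − Φ(0.7992). So
  P(M_{15.24} ≥ 3.12) = 2(1 − Φ(0.7992)) ≈ 0.4242.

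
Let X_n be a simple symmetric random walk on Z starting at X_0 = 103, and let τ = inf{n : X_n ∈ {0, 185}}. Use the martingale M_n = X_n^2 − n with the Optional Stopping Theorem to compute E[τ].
E[τ] = 8446

M_n = X_n^2 − n is a martingale (since E[X_{n+1}^2 | F_n] = X_n^2 + 1). By OST (τ has finite mean in a bounded region), E[M_τ] = E[M_0] = X_0^2 − 0 = 103^2 = 10609. Also E[M_τ] = E[X_τ^2] − E[τ]. The walk exits at 0 or 185, with P(hit 185 first) = 103/185, so E[X_τ^2] = 185^2 · 103/185 + 0 = 19055. Thus E[τ] = E[X_τ^2] − E[M_τ] = 19055 − 10609 = 8446 = 103(185 − 103) = 8446.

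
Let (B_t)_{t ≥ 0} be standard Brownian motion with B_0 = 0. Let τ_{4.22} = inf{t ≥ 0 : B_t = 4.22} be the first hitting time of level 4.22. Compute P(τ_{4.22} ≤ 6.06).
P(τ_{4.22} ≤ 6.06) = 2(1 − Φ(4.22/√6.06)) = 2(1 − Φ(1.7143)) ≈ 0.0865

By the reflection principle for standard BM, P(τ_b ≤ t) = 2 · P(B_t ≥ b). Since B_t ~ N(0, t), P(B_t ≥ 4.22) = 1 − Φ(4.22/√t) = 1 − Φ(4.22/√6.06) = 1 − Φ(1.7143) ≈ 0.04324. Doubling: P(τ_{4.22} ≤ 6.06) ≈ 2 · 0.04324 = 0.08648 ≈ 0.0865.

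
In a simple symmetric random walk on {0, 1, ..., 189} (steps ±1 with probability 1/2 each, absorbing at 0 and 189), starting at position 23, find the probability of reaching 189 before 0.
P(hit 189 before 0) = 23/189

Let u_k = P(hit 189 before 0 | start at k). Then u_0 = 0, u_189 = 1, and u_k = u_{k-1}/2 + u_{k+1}/2 for 1 ≤ k ≤ 188. This harmonic recurrence is solved by u_k = k/189, giving u_23 = 23/189.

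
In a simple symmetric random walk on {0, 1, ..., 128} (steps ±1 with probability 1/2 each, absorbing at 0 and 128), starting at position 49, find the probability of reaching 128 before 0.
P(hit 128 before 0) = 49/128

Let u_k = P(hit 128 before 0 | start at k). Then u_0 = 0, u_128 = 1, and u_k = u_{k-1}/2 + u_{k+1}/2 for 1 ≤ k ≤ 127. This harmonic recurrence is solved by u_k = k/128, giving u_49 = 49/128.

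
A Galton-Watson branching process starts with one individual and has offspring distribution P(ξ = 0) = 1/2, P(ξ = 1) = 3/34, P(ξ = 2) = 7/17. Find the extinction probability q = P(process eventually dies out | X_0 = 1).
q = 1

Mean offspring μ = 0·1/2 + 1·3/34 + 2·7/17 = 31/34 ≤ 1. For μ ≤ 1 with offspring not concentrated at 1, the Galton-Watson process goes extinct almost surely, so q = 1.
(Algebraic check: The pgf is f(s) = 1/2 + 3/34·s + 7/17·s². The extinction probability q is the smallest fixed point of f in [0, 1]. Setting s = f(s):
  7/17·s² + (3/34 − 1)·s + 1/2 = 0
  7/17·s² − (1/2 + 7/17)·s + 1/2 = 0
which factors as (s − 1)·(7/17·s − 1/2) = 0, giving roots s = 1 and s = (1/2)/(7/17) = 17/14. Since 17/14 ≥ 1, the smallest root in [0, 1] is s = 1.)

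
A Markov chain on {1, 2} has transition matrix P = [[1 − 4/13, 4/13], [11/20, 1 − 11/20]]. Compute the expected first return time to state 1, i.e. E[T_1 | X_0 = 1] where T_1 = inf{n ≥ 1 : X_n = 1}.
E[T_1 | X_0 = 1] = 1/π_1 = 223/143

For an irreducible recurrent Markov chain with stationary distribution π, E[T_i | X_0 = i] = 1/π_i (Kac's formula). Here π_1 = (11/20)/(4/13 + 11/20) = (11/20)/(223/260) = 143/223, so E[T_1 | X_0 = 1] = 1/π_1 = (4/13 + 11/20)/(11/20) = (223/260)/(11/20) = 223/143.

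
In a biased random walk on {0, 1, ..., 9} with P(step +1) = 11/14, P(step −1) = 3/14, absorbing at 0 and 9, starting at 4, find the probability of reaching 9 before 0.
P(hit 9 before 0) = (1 − (3/11)^4) / (1 − (3/11)^9) = 293112820/294741001

Let u_k denote P(reach 9 before 0 | start at k). Boundary: u_0 = 0, u_9 = 1. Recurrence: u_k = 11/14·u_{k+1} + 3/14·u_{k-1} for 1 ≤ k ≤ 8. Try u_k = A + B·r^k with r = q/p = (3/14)/(11/14) = 3/11. Substitution satisfies the recurrence; boundary conditions give:
  u_k = (1 − r^k) / (1 − r^N) = (1 − (3/11)^4) / (1 − (3/11)^9) = 293112820/294741001.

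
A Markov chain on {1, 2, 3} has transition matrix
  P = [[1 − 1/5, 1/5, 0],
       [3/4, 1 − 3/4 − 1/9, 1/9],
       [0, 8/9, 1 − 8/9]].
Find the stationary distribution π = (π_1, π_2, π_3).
π = (10/13, 8/39, 1/39)

This is a birth-death chain on three states, which satisfies detailed balance: π_1 · P_{12} = π_2 · P_{21} and π_2 · P_{23} = π_3 · P_{32}.
From π_1 · 1/5 = π_2 · 3/4: π_2/π_1 = (1/5)/(3/4) = 4/15.
From π_2 · 1/9 = π_3 · 8/9: π_3/π_2 = (1/9)/(8/9) = 1/8.
Take π_1 proportional to 1; then unnormalized π = (1, 4/15, 1/30). Normalize by dividing by the sum 13/10:
  π = (10/13, 8/39, 1/39).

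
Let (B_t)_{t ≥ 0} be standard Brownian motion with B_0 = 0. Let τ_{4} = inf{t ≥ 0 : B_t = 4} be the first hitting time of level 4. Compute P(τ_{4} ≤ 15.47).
P(τ_{4} ≤ 15.47) = 2(1 − Φ(4/√15.47)) = 2(1 − Φ(1.0170)) ≈ 0.3092

By the reflection principle for standard BM, P(τ_b ≤ t) = 2 · P(B_t ≥ b). Since B_t ~ N(0, t), P(B_t ≥ 4) = 1 − Φ(4/√t) = 1 − Φ(4/√15.47) = 1 − Φ(1.0170) ≈ 0.15458. Doubling: P(τ_{4} ≤ 15.47) ≈ 2 · 0.15458 = 0.30916 ≈ 0.3092.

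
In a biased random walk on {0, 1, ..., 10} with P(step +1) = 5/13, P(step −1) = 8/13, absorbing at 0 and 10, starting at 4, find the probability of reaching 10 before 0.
P(hit 10 before 0) = (1 − (8/5)^4) / (1 − (8/5)^10) = 1390625/27281441

Let u_k denote P(reach 10 before 0 | start at k). Boundary: u_0 = 0, u_10 = 1. Recurrence: u_k = 5/13·u_{k+1} + 8/13·u_{k-1} for 1 ≤ k ≤ 9. Try u_k = A + B·r^k with r = q/p = (8/13)/(5/13) = 8/5. Substitution satisfies the recurrence; boundary conditions give:
  u_k = (1 − r^k) / (1 − r^N) = (1 − (8/5)^4) / (1 − (8/5)^10) = 1390625/27281441.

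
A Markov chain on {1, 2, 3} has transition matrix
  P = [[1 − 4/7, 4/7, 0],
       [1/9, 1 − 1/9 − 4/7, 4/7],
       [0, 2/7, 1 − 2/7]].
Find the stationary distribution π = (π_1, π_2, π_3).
π = (7/115, 36/115, 72/115)

This is a birth-death chain on three states, which satisfies detailed balance: π_1 · P_{12} = π_2 · P_{21} and π_2 · P_{23} = π_3 · P_{32}.
From π_1 · 4/7 = π_2 · 1/9: π_2/π_1 = (4/7)/(1/9) = 36/7.
From π_2 · 4/7 = π_3 · 2/7: π_3/π_2 = (4/7)/(2/7) = 2.
Take π_1 proportional to 1; then unnormalized π = (1, 36/7, 72/7). Normalize by dividing by the sum 115/7:
  π = (7/115, 36/115, 72/115).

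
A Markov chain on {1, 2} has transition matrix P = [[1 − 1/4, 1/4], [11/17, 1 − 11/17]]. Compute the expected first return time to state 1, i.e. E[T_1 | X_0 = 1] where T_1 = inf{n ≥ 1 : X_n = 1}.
E[T_1 | X_0 = 1] = 1/π_1 = 61/44

For an irreducible recurrent Markov chain with stationary distribution π, E[T_i | X_0 = i] = 1/π_i (Kac's formula). Here π_1 = (11/17)/(1/4 + 11/17) = (11/17)/(61/68) = 44/61, so E[T_1 | X_0 = 1] = 1/π_1 = (1/4 + 11/17)/(11/17) = (61/68)/(11/17) = 61/44.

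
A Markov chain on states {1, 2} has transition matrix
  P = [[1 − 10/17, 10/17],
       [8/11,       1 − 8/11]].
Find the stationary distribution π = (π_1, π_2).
π_1 = 68/123, π_2 = 55/123

Solve πP = π with π_1 + π_2 = 1. From πP = π: π_1 · (1 − 10/17) + π_2 · 8/11 = π_1 ⇒ π_2 · 8/11 = π_1 · 10/17 ⇒ π_2/π_1 = (10/17)/(8/11) = 55/68. Together with π_1 + π_2 = 1:
  π_1 = (8/11)/(10/17 + 8/11) = (8/11)/(246/187) = 68/123,
  π_2 = (10/17)/(10/17 + 8/11) = (10/17)/(246/187) = 55/123.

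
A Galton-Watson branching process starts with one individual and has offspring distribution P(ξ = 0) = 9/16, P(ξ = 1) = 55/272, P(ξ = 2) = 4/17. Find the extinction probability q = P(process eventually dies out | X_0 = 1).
q = 1

Mean offspring μ = 0·9/16 + 1·55/272 + 2·4/17 = 183/272 ≤ 1. For μ ≤ 1 with offspring not concentrated at 1, the Galton-Watson process goes extinct almost surely, so q = 1.
(Algebraic check: The pgf is f(s) = 9/16 + 55/272·s + 4/17·s². The extinction probability q is the smallest fixed point of f in [0, 1]. Setting s = f(s):
  4/17·s² + (55/272 − 1)·s + 9/16 = 0
  4/17·s² − (9/16 + 4/17)·s + 9/16 = 0
which factors as (s − 1)·(4/17·s − 9/16) = 0, giving roots s = 1 and s = (9/16)/(4/17) = 153/64. Since 153/64 ≥ 1, the smallest root in [0, 1] is s = 1.)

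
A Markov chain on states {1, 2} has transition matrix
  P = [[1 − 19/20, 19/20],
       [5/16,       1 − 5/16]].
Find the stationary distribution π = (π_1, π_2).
π_1 = 25/101, π_2 = 76/101

Solve πP = π with π_1 + π_2 = 1. From πP = π: π_1 · (1 − 19/20) + π_2 · 5/16 = π_1 ⇒ π_2 · 5/16 = π_1 · 19/20 ⇒ π_2/π_1 = (19/20)/(5/16) = 76/25. Together with π_1 + π_2 = 1:
  π_1 = (5/16)/(19/20 + 5/16) = (5/16)/(101/80) = 25/101,
  π_2 = (19/20)/(19/20 + 5/16) = (19/20)/(101/80) = 76/101.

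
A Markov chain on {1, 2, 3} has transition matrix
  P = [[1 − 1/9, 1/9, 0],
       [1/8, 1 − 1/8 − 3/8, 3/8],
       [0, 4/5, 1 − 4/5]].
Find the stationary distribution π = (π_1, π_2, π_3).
π = (36/83, 32/83, 15/83)

This is a birth-death chain on three states, which satisfies detailed balance: π_1 · P_{12} = π_2 · P_{21} and π_2 · P_{23} = π_3 · P_{32}.
From π_1 · 1/9 = π_2 · 1/8: π_2/π_1 = (1/9)/(1/8) = 8/9.
From π_2 · 3/8 = π_3 · 4/5: π_3/π_2 = (3/8)/(4/5) = 15/32.
Take π_1 proportional to 1; then unnormalized π = (1, 8/9, 5/12). Normalize by dividing by the sum 83/36:
  π = (36/83, 32/83, 15/83).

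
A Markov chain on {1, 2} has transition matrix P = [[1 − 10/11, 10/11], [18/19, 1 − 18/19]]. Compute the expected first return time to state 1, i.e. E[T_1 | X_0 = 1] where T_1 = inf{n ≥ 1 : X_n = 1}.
E[T_1 | X_0 = 1] = 1/π_1 = 194/99

For an irreducible recurrent Markov chain with stationary distribution π, E[T_i | X_0 = i] = 1/π_i (Kac's formula). Here π_1 = (18/19)/(10/11 + 18/19) = (18/19)/(388/209) = 99/194, so E[T_1 | X_0 = 1] = 1/π_1 = (10/11 + 18/19)/(18/19) = (388/209)/(18/19) = 194/99.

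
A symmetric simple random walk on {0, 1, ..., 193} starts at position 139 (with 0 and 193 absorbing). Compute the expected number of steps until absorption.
E[τ | X_0 = 139] = 7506

Let v_k = E[τ | X_0 = k]. Boundary: v_0 = v_193 = 0. Recurrence: v_k = 1 + (v_{k-1} + v_{k+1})/2 for 1 ≤ k ≤ 192. The particular solution to v_k − (v_{k-1} + v_{k+1})/2 = 1 is v_k = −k^2. Adding homogeneous solution A + B k and matching boundaries gives v_k = k (193 − k). Substituting k = 139: v_139 = 139 · 54 = 7506.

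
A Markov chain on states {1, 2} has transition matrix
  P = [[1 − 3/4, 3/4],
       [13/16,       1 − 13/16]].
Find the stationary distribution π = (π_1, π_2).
π_1 = 13/25, π_2 = 12/25

Solve πP = π with π_1 + π_2 = 1. From πP = π: π_1 · (1 − 3/4) + π_2 · 13/16 = π_1 ⇒ π_2 · 13/16 = π_1 · 3/4 ⇒ π_2/π_1 = (3/4)/(13/16) = 12/13. Together with π_1 + π_2 = 1:
  π_1 = (13/16)/(3/4 + 13/16) = (13/16)/(25/16) = 13/25,
  π_2 = (3/4)/(3/4 + 13/16) = (3/4)/(25/16) = 12/25.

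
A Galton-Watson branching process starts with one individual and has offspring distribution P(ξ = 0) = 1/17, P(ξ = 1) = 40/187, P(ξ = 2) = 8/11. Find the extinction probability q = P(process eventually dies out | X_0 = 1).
q = 11/136

The pgf is f(s) = 1/17 + 40/187·s + 8/11·s². The extinction probability q is the smallest fixed point of f in [0, 1]. Setting s = f(s):
  8/11·s² + (40/187 − 1)·s + 1/17 = 0
  8/11·s² − (1/17 + 8/11)·s + 1/17 = 0
which factors as (s − 1)·(8/11·s − 1/17) = 0, giving roots s = 1 and s = (1/17)/(8/11) = 11/136.
Mean offspring μ = 40/187 + 2·8/11 = 312/187 > 1 (supercritical), so q < 1. The extinction probability is the smaller root: q = (1/17)/(8/11) = 11/136.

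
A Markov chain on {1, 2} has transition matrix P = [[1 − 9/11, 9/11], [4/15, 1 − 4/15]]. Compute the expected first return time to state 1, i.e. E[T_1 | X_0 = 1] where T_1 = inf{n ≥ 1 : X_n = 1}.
E[T_1 | X_0 = 1] = 1/π_1 = 179/44

For an irreducible recurrent Markov chain with stationary distribution π, E[T_i | X_0 = i] = 1/π_i (Kac's formula). Here π_1 = (4/15)/(9/11 + 4/15) = (4/15)/(179/165) = 44/179, so E[T_1 | X_0 = 1] = 1/π_1 = (9/11 + 4/15)/(4/15) = (179/165)/(4/15) = 179/44.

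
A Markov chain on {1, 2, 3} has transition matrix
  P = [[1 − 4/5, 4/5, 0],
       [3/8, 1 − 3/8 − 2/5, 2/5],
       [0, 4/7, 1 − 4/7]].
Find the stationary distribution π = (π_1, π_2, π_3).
π = (75/347, 160/347, 112/347)

This is a birth-death chain on three states, which satisfies detailed balance: π_1 · P_{12} = π_2 · P_{21} and π_2 · P_{23} = π_3 · P_{32}.
From π_1 · 4/5 = π_2 · 3/8: π_2/π_1 = (4/5)/(3/8) = 32/15.
From π_2 · 2/5 = π_3 · 4/7: π_3/π_2 = (2/5)/(4/7) = 7/10.
Take π_1 proportional to 1; then unnormalized π = (1, 32/15, 112/75). Normalize by dividing by the sum 347/75:
  π = (75/347, 160/347, 112/347).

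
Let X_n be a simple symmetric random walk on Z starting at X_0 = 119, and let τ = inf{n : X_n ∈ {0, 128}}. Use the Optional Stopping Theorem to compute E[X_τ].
E[X_τ] = 119

X_n is a martingale and τ is a bounded-mean stopping time (indeed τ is finite a.s. with bounded expectation since the walk is in a bounded region). By the OST, E[X_τ] = E[X_0] = 119. Equivalently: E[X_τ] = 128 · P(hit 128 first) + 0 · P(hit 0 first) = 128 · (119/128) = 119.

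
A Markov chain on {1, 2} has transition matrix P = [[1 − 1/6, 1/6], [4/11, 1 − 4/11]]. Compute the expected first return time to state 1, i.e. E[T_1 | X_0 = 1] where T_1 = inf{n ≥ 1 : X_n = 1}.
E[T_1 | X_0 = 1] = 1/π_1 = 35/24

For an irreducible recurrent Markov chain with stationary distribution π, E[T_i | X_0 = i] = 1/π_i (Kac's formula). Here π_1 = (4/11)/(1/6 + 4/11) = (4/11)/(35/66) = 24/35, so E[T_1 | X_0 = 1] = 1/π_1 = (1/6 + 4/11)/(4/11) = (35/66)/(4/11) = 35/24.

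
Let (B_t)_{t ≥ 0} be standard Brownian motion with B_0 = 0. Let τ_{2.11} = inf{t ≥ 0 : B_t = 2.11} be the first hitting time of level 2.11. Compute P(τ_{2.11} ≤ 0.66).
P(τ_{2.11} ≤ 0.66) = 2(1 − Φ(2.11/√0.66)) = 2(1 − Φ(2.5972)) ≈ 0.0094

By the reflection principle for standard BM, P(τ_b ≤ t) = 2 · P(B_t ≥ b). Since B_t ~ N(0, t), P(B_t ≥ 2.11) = 1 − Φ(2.11/√t) = 1 − Φ(2.11/√0.66) = 1 − Φ(2.5972) ≈ 0.00470. Doubling: P(τ_{2.11} ≤ 0.66) ≈ 2 · 0.00470 = 0.00940 ≈ 0.0094.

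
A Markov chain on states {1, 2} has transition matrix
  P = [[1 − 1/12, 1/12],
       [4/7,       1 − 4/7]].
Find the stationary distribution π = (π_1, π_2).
π_1 = 48/55, π_2 = 7/55

Solve πP = π with π_1 + π_2 = 1. From πP = π: π_1 · (1 − 1/12) + π_2 · 4/7 = π_1 ⇒ π_2 · 4/7 = π_1 · 1/12 ⇒ π_2/π_1 = (1/12)/(4/7) = 7/48. Together with π_1 + π_2 = 1:
  π_1 = (4/7)/(1/12 + 4/7) = (4/7)/(55/84) = 48/55,
  π_2 = (1/12)/(1/12 + 4/7) = (1/12)/(55/84) = 7/55.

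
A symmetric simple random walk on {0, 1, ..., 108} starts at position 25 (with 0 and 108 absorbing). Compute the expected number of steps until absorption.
E[τ | X_0 = 25] = 2075

Let v_k = E[τ | X_0 = k]. Boundary: v_0 = v_108 = 0. Recurrence: v_k = 1 + (v_{k-1} + v_{k+1})/2 for 1 ≤ k ≤ 107. The particular solution to v_k − (v_{k-1} + v_{k+1})/2 = 1 is v_k = −k^2. Adding homogeneous solution A + B k and matching boundaries gives v_k = k (108 − k). Substituting k = 25: v_25 = 25 · 83 = 2075.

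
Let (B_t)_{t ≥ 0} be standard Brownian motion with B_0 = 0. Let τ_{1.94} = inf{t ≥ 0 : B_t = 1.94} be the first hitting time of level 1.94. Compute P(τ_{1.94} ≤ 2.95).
P(τ_{1.94} ≤ 2.95) = 2(1 − Φ(1.94/√2.95)) = 2(1 − Φ(1.1295)) ≈ 0.2587

By the reflection principle for standard BM, P(τ_b ≤ t) = 2 · P(B_t ≥ b). Since B_t ~ N(0, t), P(B_t ≥ 1.94) = 1 − Φ(1.94/√t) = 1 − Φ(1.94/√2.95) = 1 − Φ(1.1295) ≈ 0.12934. Doubling: P(τ_{1.94} ≤ 2.95) ≈ 2 · 0.12934 = 0.25868 ≈ 0.2587.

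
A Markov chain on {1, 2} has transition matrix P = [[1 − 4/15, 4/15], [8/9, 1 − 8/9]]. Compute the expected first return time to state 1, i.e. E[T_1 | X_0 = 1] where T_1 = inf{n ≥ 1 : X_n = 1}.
E[T_1 | X_0 = 1] = 1/π_1 = 13/10

For an irreducible recurrent Markov chain with stationary distribution π, E[T_i | X_0 = i] = 1/π_i (Kac's formula). Here π_1 = (8/9)/(4/15 + 8/9) = (8/9)/(52/45) = 10/13, so E[T_1 | X_0 = 1] = 1/π_1 = (4/15 + 8/9)/(8/9) = (52/45)/(8/9) = 13/10.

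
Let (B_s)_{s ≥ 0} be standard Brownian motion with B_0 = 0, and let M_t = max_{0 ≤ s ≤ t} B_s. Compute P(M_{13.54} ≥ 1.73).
P(M_{13.54} ≥ 1.73) = 2·P(B_{13.54} ≥ 1.73) = 2(1 − Φ(1.73/√13.54)) ≈ 0.6382

By the reflection principle for Brownian motion, P(M_t ≥ a) = 2 · P(B_t ≥ a) for a ≥ 0. Since B_t ~ N(0, t), P(B_t ≥ 1.73) = 1 − Φ(1.73/√t) = 1 − Φ(1.73/√13.54) = 1 − Φ(0.4702). So
  P(M_{13.54} ≥ 1.73) = 2(1 − Φ(0.4702)) ≈ 0.6382.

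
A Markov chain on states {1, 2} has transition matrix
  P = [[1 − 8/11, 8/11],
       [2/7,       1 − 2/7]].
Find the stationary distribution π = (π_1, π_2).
π_1 = 11/39, π_2 = 28/39

Solve πP = π with π_1 + π_2 = 1. From πP = π: π_1 · (1 − 8/11) + π_2 · 2/7 = π_1 ⇒ π_2 · 2/7 = π_1 · 8/11 ⇒ π_2/π_1 = (8/11)/(2/7) = 28/11. Together with π_1 + π_2 = 1:
  π_1 = (2/7)/(8/11 + 2/7) = (2/7)/(78/77) = 11/39,
  π_2 = (8/11)/(8/11 + 2/7) = (8/11)/(78/77) = 28/39.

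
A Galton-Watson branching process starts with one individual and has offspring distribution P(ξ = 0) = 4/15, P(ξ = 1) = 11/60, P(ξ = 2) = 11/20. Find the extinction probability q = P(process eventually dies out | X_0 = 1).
q = 16/33

The pgf is f(s) = 4/15 + 11/60·s + 11/20·s². The extinction probability q is the smallest fixed point of f in [0, 1]. Setting s = f(s):
  11/20·s² + (11/60 − 1)·s + 4/15 = 0
  11/20·s² − (4/15 + 11/20)·s + 4/15 = 0
which factors as (s − 1)·(11/20·s − 4/15) = 0, giving roots s = 1 and s = (4/15)/(11/20) = 16/33.
Mean offspring μ = 11/60 + 2·11/20 = 77/60 > 1 (supercritical), so q < 1. The extinction probability is the smaller root: q = (4/15)/(11/20) = 16/33.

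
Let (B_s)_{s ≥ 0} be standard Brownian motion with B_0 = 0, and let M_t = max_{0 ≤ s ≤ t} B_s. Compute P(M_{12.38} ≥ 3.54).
P(M_{12.38} ≥ 3.54) = 2·P(B_{12.38} ≥ 3.54) = 2(1 − Φ(3.54/√12.38)) ≈ 0.3144

By the reflection principle for Brownian motion, P(M_t ≥ a) = 2 · P(B_t ≥ a) for a ≥ 0. Since B_t ~ N(0, t), P(B_t ≥ 3.54) = 1 − Φ(3.54/√t) = 1 − Φ(3.54/√12.38) = 1 − Φ(1.0061). So
  P(M_{12.38} ≥ 3.54) = 2(1 − Φ(1.0061)) ≈ 0.3144.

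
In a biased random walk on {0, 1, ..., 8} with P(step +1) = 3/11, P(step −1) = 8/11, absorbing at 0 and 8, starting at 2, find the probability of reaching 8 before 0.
P(hit 8 before 0) = (1 − (8/3)^2) / (1 − (8/3)^8) = 729/304921

Let u_k denote P(reach 8 before 0 | start at k). Boundary: u_0 = 0, u_8 = 1. Recurrence: u_k = 3/11·u_{k+1} + 8/11·u_{k-1} for 1 ≤ k ≤ 7. Try u_k = A + B·r^k with r = q/p = (8/11)/(3/11) = 8/3. Substitution satisfies the recurrence; boundary conditions give:
  u_k = (1 − r^k) / (1 − r^N) = (1 − (8/3)^2) / (1 − (8/3)^8) = 729/304921.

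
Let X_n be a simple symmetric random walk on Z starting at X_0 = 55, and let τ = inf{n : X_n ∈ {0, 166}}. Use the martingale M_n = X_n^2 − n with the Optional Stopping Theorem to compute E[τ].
E[τ] = 6105

M_n = X_n^2 − n is a martingale (since E[X_{n+1}^2 | F_n] = X_n^2 + 1). By OST (τ has finite mean in a bounded region), E[M_τ] = E[M_0] = X_0^2 − 0 = 55^2 = 3025. Also E[M_τ] = E[X_τ^2] − E[τ]. The walk exits at 0 or 166, with P(hit 166 first) = 55/166, so E[X_τ^2] = 166^2 · 55/166 + 0 = 9130. Thus E[τ] = E[X_τ^2] − E[M_τ] = 9130 − 3025 = 6105 = 55(166 − 55) = 6105.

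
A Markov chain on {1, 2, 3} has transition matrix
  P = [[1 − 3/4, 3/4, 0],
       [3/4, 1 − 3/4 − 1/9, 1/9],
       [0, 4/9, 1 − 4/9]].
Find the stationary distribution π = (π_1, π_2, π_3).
π = (4/9, 4/9, 1/9)

This is a birth-death chain on three states, which satisfies detailed balance: π_1 · P_{12} = π_2 · P_{21} and π_2 · P_{23} = π_3 · P_{32}.
From π_1 · 3/4 = π_2 · 3/4: π_2/π_1 = (3/4)/(3/4) = 1.
From π_2 · 1/9 = π_3 · 4/9: π_3/π_2 = (1/9)/(4/9) = 1/4.
Take π_1 proportional to 1; then unnormalized π = (1, 1, 1/4). Normalize by dividing by the sum 9/4:
  π = (4/9, 4/9, 1/9).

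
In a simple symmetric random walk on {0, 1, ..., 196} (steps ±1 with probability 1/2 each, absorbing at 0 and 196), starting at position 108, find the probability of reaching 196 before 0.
P(hit 196 before 0) = 108/196 = 27/49

Let u_k = P(hit 196 before 0 | start at k). Then u_0 = 0, u_196 = 1, and u_k = u_{k-1}/2 + u_{k+1}/2 for 1 ≤ k ≤ 195. This harmonic recurrence is solved by u_k = k/196, giving u_108 = 108/196 = 27/49.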